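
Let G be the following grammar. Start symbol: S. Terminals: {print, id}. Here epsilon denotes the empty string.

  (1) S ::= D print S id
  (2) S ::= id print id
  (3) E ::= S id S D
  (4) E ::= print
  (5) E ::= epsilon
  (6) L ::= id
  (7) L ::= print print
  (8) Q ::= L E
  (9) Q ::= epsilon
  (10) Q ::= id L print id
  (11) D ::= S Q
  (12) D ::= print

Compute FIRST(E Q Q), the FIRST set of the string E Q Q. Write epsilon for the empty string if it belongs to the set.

FIRST(L): from L::=id we get {id}; from L::=print print we get {print}. So FIRST(L) = {id, print}.
FIRST(Q): from Q::=L E we get {id, print}; from Q::=epsilon we get {epsilon}; from Q::=id L print id we get {id}. So FIRST(Q) = {epsilon, id, print}.
FIRST(S): from S::=D print S id we get {id, print}; from S::=id print id we get {id}. So FIRST(S) = {id, print}.
FIRST(E): from E::=S id S D we get {id, print}; from E::=print we get {print}; from E::=epsilon we get {epsilon}. So FIRST(E) = {epsilon, id, print}.
FIRST(D): from D::=S Q we get {id, print}; from D::=print we get {print}. So FIRST(D) = {id, print}.
FIRST(E Q Q): take FIRST of each symbol in turn, carrying on past any symbol whose FIRST contains epsilon; result {epsilon, id, print}.

{epsilon, id, print}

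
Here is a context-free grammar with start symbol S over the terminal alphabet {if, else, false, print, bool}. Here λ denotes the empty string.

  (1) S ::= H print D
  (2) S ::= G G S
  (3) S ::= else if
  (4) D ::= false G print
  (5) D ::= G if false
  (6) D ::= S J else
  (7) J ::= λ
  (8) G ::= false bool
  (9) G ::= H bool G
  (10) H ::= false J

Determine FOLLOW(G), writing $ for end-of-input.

{else, false, if, print}

FIRST(J): from J::=λ we get {λ}. So FIRST(J) = {λ}.
FIRST(H): from H::=false J we get {false}. So FIRST(H) = {false}.
FIRST(G): from G::=false bool we get {false}; from G::=H bool G we get {false}. So FIRST(G) = {false}.
FIRST(S): from S::=H print D we get {false}; from S::=G G S we get {false}; from S::=else if we get {else}. So FIRST(S) = {else, false}.
FIRST(D): from D::=false G print we get {false}; from D::=G if false we get {false}; from D::=S J else we get {else, false}. So FIRST(D) = {else, false}.
FOLLOW(S) includes $ since S is the start symbol.
FOLLOW(S): in S::=G G S, the suffix after S is empty (adds nothing new); in D::=S J else, S is followed by J else with FIRST {else}. Thus FOLLOW(S) = {$, else}.
FOLLOW(D): in S::=H print D, the suffix after D is empty, so FOLLOW(D) ⊇ FOLLOW(S) = {$, else}. Thus FOLLOW(D) = {$, else}.
FOLLOW(G): in S::=G G S (occurrence 1), G is followed by G S with FIRST {false}; in S::=G G S (occurrence 2), G is followed by S with FIRST {else, false}; in D::=false G print, G is followed by print with FIRST {print}; in D::=G if false, G is followed by if false with FIRST {if}; in G::=H bool G, the suffix after G is empty (adds nothing new). Thus FOLLOW(G) = {else, false, if, print}.
FOLLOW(H): in S::=H print D, H is followed by print D with FIRST {print}; in G::=H bool G, H is followed by bool G with FIRST {bool}. Thus FOLLOW(H) = {bool, print}.
FOLLOW(J): in D::=S J else, J is followed by else with FIRST {else}; in H::=false J, the suffix after J is empty, so FOLLOW(J) ⊇ FOLLOW(H) = {bool, print}. Thus FOLLOW(J) = {bool, else, print}.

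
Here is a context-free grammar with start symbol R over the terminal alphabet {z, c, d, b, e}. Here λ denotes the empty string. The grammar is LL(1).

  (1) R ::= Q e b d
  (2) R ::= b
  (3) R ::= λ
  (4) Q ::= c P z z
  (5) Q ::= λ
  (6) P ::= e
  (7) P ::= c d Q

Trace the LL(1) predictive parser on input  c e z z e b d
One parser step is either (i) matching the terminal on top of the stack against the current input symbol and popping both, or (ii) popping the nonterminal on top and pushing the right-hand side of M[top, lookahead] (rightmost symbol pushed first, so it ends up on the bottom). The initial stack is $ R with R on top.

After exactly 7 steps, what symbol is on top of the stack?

step 1: stack=$ R  input=c e z z e b d $  — expand R ::= Q e b d
step 2: stack=$ d b e Q  input=c e z z e b d $  — expand Q ::= c P z z
step 3: stack=$ d b e z z P c  input=c e z z e b d $  — match c
step 4: stack=$ d b e z z P  input=e z z e b d $  — expand P ::= e
step 5: stack=$ d b e z z e  input=e z z e b d $  — match e
step 6: stack=$ d b e z z  input=z z e b d $  — match z
step 7: stack=$ d b e z  input=z e b d $  — match z
Stack after step 7: $ d b e (top = e).

e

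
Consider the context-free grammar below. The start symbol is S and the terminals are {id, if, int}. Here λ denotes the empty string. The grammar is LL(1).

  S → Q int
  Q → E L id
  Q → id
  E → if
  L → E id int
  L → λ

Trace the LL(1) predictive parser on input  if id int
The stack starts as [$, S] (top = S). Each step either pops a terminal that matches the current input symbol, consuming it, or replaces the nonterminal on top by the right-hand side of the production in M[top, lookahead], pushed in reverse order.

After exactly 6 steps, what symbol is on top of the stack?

step 1: stack=$ S  input=if id int $  — expand S → Q int
step 2: stack=$ int Q  input=if id int $  — expand Q → E L id
step 3: stack=$ int id L E  input=if id int $  — expand E → if
step 4: stack=$ int id L if  input=if id int $  — match if
step 5: stack=$ int id L  input=id int $  — expand L → λ
step 6: stack=$ int id  input=id int $  — match id
Stack after step 6: $ int (top = int).

int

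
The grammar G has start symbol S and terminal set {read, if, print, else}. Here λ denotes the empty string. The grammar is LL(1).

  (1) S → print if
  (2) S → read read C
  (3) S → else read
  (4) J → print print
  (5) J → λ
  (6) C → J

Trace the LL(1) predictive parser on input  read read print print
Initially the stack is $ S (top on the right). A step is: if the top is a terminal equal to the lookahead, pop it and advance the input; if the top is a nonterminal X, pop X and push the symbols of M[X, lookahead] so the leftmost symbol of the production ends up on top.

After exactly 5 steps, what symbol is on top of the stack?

print

     Stack          Input                    Action
  1  $ S            read read print print $  expand S → read read C
  2  $ C read read  read read print print $  match read
  3  $ C read       read print print $       match read
  4  $ C            print print $            expand C → J
  5  $ J            print print $            expand J → print print
Stack after step 5: $ print print (top = print).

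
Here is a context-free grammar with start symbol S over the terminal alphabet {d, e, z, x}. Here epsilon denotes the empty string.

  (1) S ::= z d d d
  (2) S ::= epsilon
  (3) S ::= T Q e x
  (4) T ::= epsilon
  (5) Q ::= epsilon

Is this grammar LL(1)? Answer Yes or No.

FIRST(S) = {epsilon, e, z}
FIRST(T) = {epsilon}
FIRST(Q) = {epsilon}
FOLLOW(S) = {$}
FOLLOW(T) = {e}
FOLLOW(Q) = {e}
Each cell of M receives at most one production.

Yes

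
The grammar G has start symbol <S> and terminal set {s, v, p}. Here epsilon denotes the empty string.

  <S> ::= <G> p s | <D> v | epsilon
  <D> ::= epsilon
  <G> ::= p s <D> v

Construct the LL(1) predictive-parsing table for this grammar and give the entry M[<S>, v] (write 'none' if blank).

FIRST(<D>): from <D>::=epsilon we get {epsilon}. So FIRST(<D>) = {epsilon}.
FIRST(<G>): from <G>::=p s <D> v we get {p}. So FIRST(<G>) = {p}.
FIRST(<S>): from <S>::=<G> p s we get {p}; from <S>::=<D> v we get {v}; from <S>::=epsilon we get {epsilon}. So FIRST(<S>) = {epsilon, p, v}.
FOLLOW(<S>) includes $ since <S> is the start symbol.
FOLLOW(<S>): <S> appears on no right-hand side. Thus FOLLOW(<S>) = {$}.
For <S> ::= <G> p s: FIRST(<G> p s) = {p}, so it goes in M[<S>, t] for t ∈ {p}.
For <S> ::= <D> v: FIRST(<D> v) = {v}, so it goes in M[<S>, t] for t ∈ {v}.
For <S> ::= epsilon: FIRST(epsilon) = {epsilon}, so it goes in M[<S>, t] for t ∈ {}; since epsilon ∈ FIRST, also for every t ∈ FOLLOW(<S>) = {$}.

<S> ::= <D> v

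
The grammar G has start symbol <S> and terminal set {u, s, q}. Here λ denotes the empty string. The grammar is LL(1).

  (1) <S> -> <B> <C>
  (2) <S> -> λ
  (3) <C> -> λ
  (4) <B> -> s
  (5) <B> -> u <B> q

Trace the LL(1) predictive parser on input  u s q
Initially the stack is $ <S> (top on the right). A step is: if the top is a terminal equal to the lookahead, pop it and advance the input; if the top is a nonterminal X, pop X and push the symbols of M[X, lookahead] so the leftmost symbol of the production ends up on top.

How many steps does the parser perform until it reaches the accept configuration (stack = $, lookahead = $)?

step 1: stack=$ <S>  input=u s q $  — expand <S> -> <B> <C>
step 2: stack=$ <C> <B>  input=u s q $  — expand <B> -> u <B> q
step 3: stack=$ <C> q <B> u  input=u s q $  — match u
step 4: stack=$ <C> q <B>  input=s q $  — expand <B> -> s
step 5: stack=$ <C> q s  input=s q $  — match s
step 6: stack=$ <C> q  input=q $  — match q
step 7: stack=$ <C>  input=$  — expand <C> -> λ
Accept reached after 7 steps.

7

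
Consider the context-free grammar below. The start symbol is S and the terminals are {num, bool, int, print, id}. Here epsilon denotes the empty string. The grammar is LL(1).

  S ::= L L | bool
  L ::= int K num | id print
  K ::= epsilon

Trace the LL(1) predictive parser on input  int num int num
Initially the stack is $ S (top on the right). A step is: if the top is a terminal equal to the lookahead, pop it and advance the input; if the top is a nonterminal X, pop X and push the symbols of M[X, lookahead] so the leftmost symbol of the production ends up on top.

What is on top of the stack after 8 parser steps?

num

     Stack          Input              Action
  1  $ S            int num int num $  expand S ::= L L
  2  $ L L          int num int num $  expand L ::= int K num
  3  $ L num K int  int num int num $  match int
  4  $ L num K      num int num $      expand K ::= epsilon
  5  $ L num        num int num $      match num
  6  $ L            int num $          expand L ::= int K num
  7  $ num K int    int num $          match int
  8  $ num K        num $              expand K ::= epsilon
Stack after step 8: $ num (top = num).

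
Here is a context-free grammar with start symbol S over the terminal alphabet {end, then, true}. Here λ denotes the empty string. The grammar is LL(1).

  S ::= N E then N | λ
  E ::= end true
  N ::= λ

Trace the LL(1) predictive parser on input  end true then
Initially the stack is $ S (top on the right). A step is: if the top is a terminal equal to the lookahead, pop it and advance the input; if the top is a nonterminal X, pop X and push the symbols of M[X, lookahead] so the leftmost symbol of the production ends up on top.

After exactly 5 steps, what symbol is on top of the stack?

then

step 1: stack=$ S  input=end true then $  — expand S ::= N E then N
step 2: stack=$ N then E N  input=end true then $  — expand N ::= λ
step 3: stack=$ N then E  input=end true then $  — expand E ::= end true
step 4: stack=$ N then true end  input=end true then $  — match end
step 5: stack=$ N then true  input=true then $  — match true
Stack after step 5: $ N then (top = then).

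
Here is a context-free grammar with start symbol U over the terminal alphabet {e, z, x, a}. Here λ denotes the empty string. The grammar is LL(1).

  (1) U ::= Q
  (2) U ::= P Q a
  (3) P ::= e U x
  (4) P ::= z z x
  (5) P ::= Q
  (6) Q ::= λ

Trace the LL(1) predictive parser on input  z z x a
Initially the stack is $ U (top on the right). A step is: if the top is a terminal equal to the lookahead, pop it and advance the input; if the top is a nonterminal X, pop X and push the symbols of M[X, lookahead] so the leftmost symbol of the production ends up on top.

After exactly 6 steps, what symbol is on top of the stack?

step 1: stack=$ U  input=z z x a $  — expand U ::= P Q a
step 2: stack=$ a Q P  input=z z x a $  — expand P ::= z z x
step 3: stack=$ a Q x z z  input=z z x a $  — match z
step 4: stack=$ a Q x z  input=z x a $  — match z
step 5: stack=$ a Q x  input=x a $  — match x
step 6: stack=$ a Q  input=a $  — expand Q ::= λ
Stack after step 6: $ a (top = a).

a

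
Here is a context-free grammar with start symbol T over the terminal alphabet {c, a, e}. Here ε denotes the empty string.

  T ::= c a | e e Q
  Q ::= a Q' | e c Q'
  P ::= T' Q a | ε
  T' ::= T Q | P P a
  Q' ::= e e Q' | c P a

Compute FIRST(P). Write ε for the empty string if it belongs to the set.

FIRST(T) = {c, e}
FIRST(Q) = {a, e}
FIRST(Q') = {c, e}
FIRST(P) = {ε, a, c, e}  (via T' Q a)
FIRST(T') = {a, c, e}  (via T Q, P P a)

{ε, a, c, e}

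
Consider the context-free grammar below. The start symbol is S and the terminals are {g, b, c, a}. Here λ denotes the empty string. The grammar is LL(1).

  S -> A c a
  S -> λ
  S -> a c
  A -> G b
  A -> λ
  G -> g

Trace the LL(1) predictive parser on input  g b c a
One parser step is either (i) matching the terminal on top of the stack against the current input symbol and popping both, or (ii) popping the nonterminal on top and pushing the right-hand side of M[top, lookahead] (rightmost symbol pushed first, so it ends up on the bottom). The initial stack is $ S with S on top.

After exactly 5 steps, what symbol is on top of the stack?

c

step 1: stack=$ S  input=g b c a $  — expand S -> A c a
step 2: stack=$ a c A  input=g b c a $  — expand A -> G b
step 3: stack=$ a c b G  input=g b c a $  — expand G -> g
step 4: stack=$ a c b g  input=g b c a $  — match g
step 5: stack=$ a c b  input=b c a $  — match b
Stack after step 5: $ a c (top = c).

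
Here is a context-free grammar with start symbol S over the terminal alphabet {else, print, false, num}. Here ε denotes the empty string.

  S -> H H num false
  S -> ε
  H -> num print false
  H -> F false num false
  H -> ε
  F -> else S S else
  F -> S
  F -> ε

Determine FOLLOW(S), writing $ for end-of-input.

FIRST(S): from S->H H num false we get {else, false, num}; from S->ε we get {ε}. So FIRST(S) = {ε, else, false, num}.
FIRST(F): from F->else S S else we get {else}; from F->S we get {ε, else, false, num}; from F->ε we get {ε}. So FIRST(F) = {ε, else, false, num}.
FIRST(H): from H->num print false we get {num}; from H->F false num false we get {else, false, num}; from H->ε we get {ε}. So FIRST(H) = {ε, else, false, num}.
FOLLOW(S) includes $ since S is the start symbol.
FOLLOW(H): in S->H H num false (occurrence 1), H is followed by H num false with FIRST {else, false, num}; in S->H H num false (occurrence 2), H is followed by num false with FIRST {num}. Thus FOLLOW(H) = {else, false, num}.
FOLLOW(F): in H->F false num false, F is followed by false num false with FIRST {false}. Thus FOLLOW(F) = {false}.
FOLLOW(S): in F->else S S else (occurrence 1), S is followed by S else with FIRST {else, false, num}; in F->else S S else (occurrence 2), S is followed by else with FIRST {else}; in F->S, the suffix after S is empty, so FOLLOW(S) ⊇ FOLLOW(F) = {false}. Thus FOLLOW(S) = {$, else, false, num}.

{$, else, false, num}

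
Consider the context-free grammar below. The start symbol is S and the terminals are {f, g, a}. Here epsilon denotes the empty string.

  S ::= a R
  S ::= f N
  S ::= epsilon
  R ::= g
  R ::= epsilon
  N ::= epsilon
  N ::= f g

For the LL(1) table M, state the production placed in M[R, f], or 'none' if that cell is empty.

FIRST(S) = {epsilon, a, f}
FIRST(R) = {epsilon, g}
FIRST(N) = {epsilon, f}
FOLLOW(S) includes $ since S is the start symbol.
FOLLOW(S): S appears on no right-hand side. Thus FOLLOW(S) = {$}.
FOLLOW(R): in S::=a R, the suffix after R is empty, so FOLLOW(R) ⊇ FOLLOW(S) = {$}. Thus FOLLOW(R) = {$}.
For R ::= g: FIRST(g) = {g}, so it goes in M[R, t] for t ∈ {g}.
For R ::= epsilon: FIRST(epsilon) = {epsilon}, so it goes in M[R, t] for t ∈ {}; since epsilon ∈ FIRST, also for every t ∈ FOLLOW(R) = {$}.
None of these place a production in M[R, f].

none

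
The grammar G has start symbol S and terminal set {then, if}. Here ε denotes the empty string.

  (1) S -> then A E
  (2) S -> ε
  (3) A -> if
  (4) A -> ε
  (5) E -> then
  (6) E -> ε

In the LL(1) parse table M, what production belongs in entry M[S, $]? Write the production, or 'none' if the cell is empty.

FIRST(S) = {ε, then}
FIRST(A) = {ε, if}
FIRST(E) = {ε, then}
FOLLOW(S) includes $ since S is the start symbol.
FOLLOW(S): S appears on no right-hand side. Thus FOLLOW(S) = {$}.
For S -> then A E: FIRST(then A E) = {then}, so it goes in M[S, t] for t ∈ {then}.
For S -> ε: FIRST(ε) = {ε}, so it goes in M[S, t] for t ∈ {}; since ε ∈ FIRST, also for every t ∈ FOLLOW(S) = {$}.

S -> ε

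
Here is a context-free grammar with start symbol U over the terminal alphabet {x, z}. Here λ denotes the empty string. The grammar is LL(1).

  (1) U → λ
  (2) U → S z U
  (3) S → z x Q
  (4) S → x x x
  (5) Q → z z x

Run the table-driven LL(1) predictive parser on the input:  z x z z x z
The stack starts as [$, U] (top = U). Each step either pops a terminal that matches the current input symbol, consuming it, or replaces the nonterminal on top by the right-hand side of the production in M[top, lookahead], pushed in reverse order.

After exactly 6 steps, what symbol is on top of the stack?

     Stack        Input          Action
  1  $ U          z x z z x z $  expand U → S z U
  2  $ U z S      z x z z x z $  expand S → z x Q
  3  $ U z Q x z  z x z z x z $  match z
  4  $ U z Q x    x z z x z $    match x
  5  $ U z Q      z z x z $      expand Q → z z x
  6  $ U z x z z  z z x z $      match z
Stack after step 6: $ U z x z (top = z).

z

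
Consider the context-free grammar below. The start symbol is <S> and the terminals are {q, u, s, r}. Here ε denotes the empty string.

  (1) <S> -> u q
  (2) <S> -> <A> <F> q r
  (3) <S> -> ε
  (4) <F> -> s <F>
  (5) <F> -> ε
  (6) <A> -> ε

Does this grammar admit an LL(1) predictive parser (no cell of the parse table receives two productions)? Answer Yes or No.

FIRST(<S>) = {ε, q, s, u}
FIRST(<F>) = {ε, s}
FIRST(<A>) = {ε}
FOLLOW(<S>) = {$}
FOLLOW(<F>) = {q}
FOLLOW(<A>) = {q, s}
Each cell of M receives at most one production.

Yes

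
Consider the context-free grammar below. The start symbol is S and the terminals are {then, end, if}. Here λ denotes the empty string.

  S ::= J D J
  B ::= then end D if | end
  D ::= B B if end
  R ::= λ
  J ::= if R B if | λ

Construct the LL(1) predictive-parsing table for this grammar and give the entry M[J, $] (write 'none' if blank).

J ::= λ

FIRST(B) = {end, then}
FIRST(R) = {λ}
FIRST(J) = {λ, if}
FIRST(D) = {end, then}  (via B B if end)
FIRST(S) = {end, if, then}  (via J D J)
FOLLOW(S) includes $ since S is the start symbol.
FOLLOW(S): S appears on no right-hand side. Thus FOLLOW(S) = {$}.
FOLLOW(J): in S::=J D J (occurrence 1), J is followed by D J with FIRST {end, then}; in S::=J D J (occurrence 2), the suffix after J is empty, so FOLLOW(J) ⊇ FOLLOW(S) = {$}. Thus FOLLOW(J) = {$, end, then}.
For J ::= if R B if: FIRST(if R B if) = {if}, so it goes in M[J, t] for t ∈ {if}.
For J ::= λ: FIRST(λ) = {λ}, so it goes in M[J, t] for t ∈ {}; since λ ∈ FIRST, also for every t ∈ FOLLOW(J) = {$, end, then}.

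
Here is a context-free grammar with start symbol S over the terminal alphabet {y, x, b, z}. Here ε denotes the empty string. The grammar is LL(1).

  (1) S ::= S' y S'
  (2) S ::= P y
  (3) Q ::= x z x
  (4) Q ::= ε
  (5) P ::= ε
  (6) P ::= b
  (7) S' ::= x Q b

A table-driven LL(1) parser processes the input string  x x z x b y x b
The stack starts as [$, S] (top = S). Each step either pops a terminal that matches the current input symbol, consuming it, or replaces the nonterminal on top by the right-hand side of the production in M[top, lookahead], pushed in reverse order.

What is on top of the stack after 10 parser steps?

step 1: stack=$ S  input=x x z x b y x b $  — expand S ::= S' y S'
step 2: stack=$ S' y S'  input=x x z x b y x b $  — expand S' ::= x Q b
step 3: stack=$ S' y b Q x  input=x x z x b y x b $  — match x
step 4: stack=$ S' y b Q  input=x z x b y x b $  — expand Q ::= x z x
step 5: stack=$ S' y b x z x  input=x z x b y x b $  — match x
step 6: stack=$ S' y b x z  input=z x b y x b $  — match z
step 7: stack=$ S' y b x  input=x b y x b $  — match x
step 8: stack=$ S' y b  input=b y x b $  — match b
step 9: stack=$ S' y  input=y x b $  — match y
step 10: stack=$ S'  input=x b $  — expand S' ::= x Q b
Stack after step 10: $ b Q x (top = x).

x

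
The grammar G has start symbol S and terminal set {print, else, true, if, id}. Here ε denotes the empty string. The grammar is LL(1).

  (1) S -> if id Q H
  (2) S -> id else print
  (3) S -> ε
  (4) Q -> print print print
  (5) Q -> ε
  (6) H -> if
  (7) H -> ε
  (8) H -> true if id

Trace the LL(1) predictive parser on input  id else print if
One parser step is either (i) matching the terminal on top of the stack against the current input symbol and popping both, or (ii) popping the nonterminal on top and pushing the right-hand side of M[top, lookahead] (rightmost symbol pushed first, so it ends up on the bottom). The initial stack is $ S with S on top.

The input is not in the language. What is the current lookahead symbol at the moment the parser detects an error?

if

step 1: stack=$ S  input=id else print if $  — expand S -> id else print
step 2: stack=$ print else id  input=id else print if $  — match id
step 3: stack=$ print else  input=else print if $  — match else
step 4: stack=$ print  input=print if $  — match print
step 5: stack=$  input=if $  — error: stack empty but input remains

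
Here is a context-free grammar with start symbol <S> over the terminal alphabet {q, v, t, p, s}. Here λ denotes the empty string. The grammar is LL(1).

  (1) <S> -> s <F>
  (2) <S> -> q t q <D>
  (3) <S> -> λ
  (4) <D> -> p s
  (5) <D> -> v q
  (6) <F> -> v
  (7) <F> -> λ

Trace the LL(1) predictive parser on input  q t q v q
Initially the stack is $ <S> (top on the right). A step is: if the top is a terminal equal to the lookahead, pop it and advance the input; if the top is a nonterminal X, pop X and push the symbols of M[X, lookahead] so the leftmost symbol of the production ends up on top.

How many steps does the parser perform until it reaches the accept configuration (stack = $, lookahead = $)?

step 1: stack=$ <S>  input=q t q v q $  — expand <S> -> q t q <D>
step 2: stack=$ <D> q t q  input=q t q v q $  — match q
step 3: stack=$ <D> q t  input=t q v q $  — match t
step 4: stack=$ <D> q  input=q v q $  — match q
step 5: stack=$ <D>  input=v q $  — expand <D> -> v q
step 6: stack=$ q v  input=v q $  — match v
step 7: stack=$ q  input=q $  — match q
Accept reached after 7 steps.

7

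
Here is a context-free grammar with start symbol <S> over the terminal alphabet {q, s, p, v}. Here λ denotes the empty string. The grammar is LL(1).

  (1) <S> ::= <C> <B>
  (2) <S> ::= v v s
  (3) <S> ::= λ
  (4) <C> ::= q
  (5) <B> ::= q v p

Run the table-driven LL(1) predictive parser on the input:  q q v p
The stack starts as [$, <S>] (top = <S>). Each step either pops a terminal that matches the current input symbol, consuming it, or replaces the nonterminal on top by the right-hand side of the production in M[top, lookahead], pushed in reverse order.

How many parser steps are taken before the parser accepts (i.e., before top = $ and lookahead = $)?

step 1: stack=$ <S>  input=q q v p $  — expand <S> ::= <C> <B>
step 2: stack=$ <B> <C>  input=q q v p $  — expand <C> ::= q
step 3: stack=$ <B> q  input=q q v p $  — match q
step 4: stack=$ <B>  input=q v p $  — expand <B> ::= q v p
step 5: stack=$ p v q  input=q v p $  — match q
step 6: stack=$ p v  input=v p $  — match v
step 7: stack=$ p  input=p $  — match p
Accept reached after 7 steps.

7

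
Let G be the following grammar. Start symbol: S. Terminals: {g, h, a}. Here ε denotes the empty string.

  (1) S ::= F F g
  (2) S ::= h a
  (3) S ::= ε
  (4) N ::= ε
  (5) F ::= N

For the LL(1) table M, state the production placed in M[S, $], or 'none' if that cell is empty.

S ::= ε

FIRST(N): from N::=ε we get {ε}. So FIRST(N) = {ε}.
FIRST(F): from F::=N we get {ε}. So FIRST(F) = {ε}.
FIRST(S): from S::=F F g we get {g}; from S::=h a we get {h}; from S::=ε we get {ε}. So FIRST(S) = {ε, g, h}.
FOLLOW(S) includes $ since S is the start symbol.
FOLLOW(S): S appears on no right-hand side. Thus FOLLOW(S) = {$}.
For S ::= F F g: FIRST(F F g) = {g}, so it goes in M[S, t] for t ∈ {g}.
For S ::= h a: FIRST(h a) = {h}, so it goes in M[S, t] for t ∈ {h}.
For S ::= ε: FIRST(ε) = {ε}, so it goes in M[S, t] for t ∈ {}; since ε ∈ FIRST, also for every t ∈ FOLLOW(S) = {$}.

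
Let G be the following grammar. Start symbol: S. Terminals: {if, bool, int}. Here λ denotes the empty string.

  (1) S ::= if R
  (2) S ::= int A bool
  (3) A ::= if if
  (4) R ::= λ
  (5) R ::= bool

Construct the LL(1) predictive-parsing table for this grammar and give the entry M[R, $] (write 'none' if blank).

FIRST(S): from S::=if R we get {if}; from S::=int A bool we get {int}. So FIRST(S) = {if, int}.
FIRST(A): from A::=if if we get {if}. So FIRST(A) = {if}.
FIRST(R): from R::=λ we get {λ}; from R::=bool we get {bool}. So FIRST(R) = {λ, bool}.
FOLLOW(S) includes $ since S is the start symbol.
FOLLOW(S): S appears on no right-hand side. Thus FOLLOW(S) = {$}.
FOLLOW(R): in S::=if R, the suffix after R is empty, so FOLLOW(R) ⊇ FOLLOW(S) = {$}. Thus FOLLOW(R) = {$}.
For R ::= λ: FIRST(λ) = {λ}, so it goes in M[R, t] for t ∈ {}; since λ ∈ FIRST, also for every t ∈ FOLLOW(R) = {$}.
For R ::= bool: FIRST(bool) = {bool}, so it goes in M[R, t] for t ∈ {bool}.

R ::= λ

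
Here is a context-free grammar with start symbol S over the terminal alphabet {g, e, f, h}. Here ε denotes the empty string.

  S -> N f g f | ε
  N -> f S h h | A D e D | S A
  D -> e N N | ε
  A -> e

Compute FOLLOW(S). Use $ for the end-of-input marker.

FIRST(D): from D->e N N we get {e}; from D->ε we get {ε}. So FIRST(D) = {ε, e}.
FIRST(A): from A->e we get {e}. So FIRST(A) = {e}.
FIRST(S): from S->N f g f we get {e, f}; from S->ε we get {ε}. So FIRST(S) = {ε, e, f}.
FIRST(N): from N->f S h h we get {f}; from N->A D e D we get {e}; from N->S A we get {e, f}. So FIRST(N) = {e, f}.
FOLLOW(S) includes $ since S is the start symbol.
FOLLOW(S): in N->f S h h, S is followed by h h with FIRST {h}; in N->S A, S is followed by A with FIRST {e}. Thus FOLLOW(S) = {$, e, h}.
FOLLOW(N): in S->N f g f, N is followed by f g f with FIRST {f}; in D->e N N (occurrence 1), N is followed by N with FIRST {e, f}; in D->e N N (occurrence 2), the suffix after N is empty, so FOLLOW(N) ⊇ FOLLOW(D) = {e, f}. Thus FOLLOW(N) = {e, f}.
FOLLOW(D): in N->A D e D (occurrence 1), D is followed by e D with FIRST {e}; in N->A D e D (occurrence 2), the suffix after D is empty, so FOLLOW(D) ⊇ FOLLOW(N) = {e, f}. Thus FOLLOW(D) = {e, f}.
FOLLOW(A): in N->A D e D, A is followed by D e D with FIRST {e}; in N->S A, the suffix after A is empty, so FOLLOW(A) ⊇ FOLLOW(N) = {e, f}. Thus FOLLOW(A) = {e, f}.

{$, e, h}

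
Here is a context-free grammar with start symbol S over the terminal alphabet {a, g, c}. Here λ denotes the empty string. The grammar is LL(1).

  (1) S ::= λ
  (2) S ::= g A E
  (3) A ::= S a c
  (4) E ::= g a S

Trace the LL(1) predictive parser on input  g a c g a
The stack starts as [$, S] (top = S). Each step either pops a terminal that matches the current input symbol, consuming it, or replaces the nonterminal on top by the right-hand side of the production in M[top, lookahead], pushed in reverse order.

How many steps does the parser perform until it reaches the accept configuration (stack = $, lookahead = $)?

10

step 1: stack=$ S  input=g a c g a $  — expand S ::= g A E
step 2: stack=$ E A g  input=g a c g a $  — match g
step 3: stack=$ E A  input=a c g a $  — expand A ::= S a c
step 4: stack=$ E c a S  input=a c g a $  — expand S ::= λ
step 5: stack=$ E c a  input=a c g a $  — match a
step 6: stack=$ E c  input=c g a $  — match c
step 7: stack=$ E  input=g a $  — expand E ::= g a S
step 8: stack=$ S a g  input=g a $  — match g
step 9: stack=$ S a  input=a $  — match a
step 10: stack=$ S  input=$  — expand S ::= λ
Accept reached after 10 steps.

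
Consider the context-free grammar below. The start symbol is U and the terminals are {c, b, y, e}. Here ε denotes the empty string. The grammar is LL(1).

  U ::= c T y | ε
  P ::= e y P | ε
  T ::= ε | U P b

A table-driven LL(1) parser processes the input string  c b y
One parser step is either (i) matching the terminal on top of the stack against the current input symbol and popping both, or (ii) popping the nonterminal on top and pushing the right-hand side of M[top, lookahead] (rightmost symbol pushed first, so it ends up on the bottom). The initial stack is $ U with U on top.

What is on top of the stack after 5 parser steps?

     Stack      Input    Action
  1  $ U        c b y $  expand U ::= c T y
  2  $ y T c    c b y $  match c
  3  $ y T      b y $    expand T ::= U P b
  4  $ y b P U  b y $    expand U ::= ε
  5  $ y b P    b y $    expand P ::= ε
Stack after step 5: $ y b (top = b).

b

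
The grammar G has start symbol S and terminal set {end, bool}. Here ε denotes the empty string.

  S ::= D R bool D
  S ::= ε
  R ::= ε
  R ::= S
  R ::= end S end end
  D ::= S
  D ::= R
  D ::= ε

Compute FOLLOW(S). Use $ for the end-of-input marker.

FIRST(S) = {ε, bool, end}  (via D R bool D)
FIRST(R) = {ε, bool, end}  (via S)
FIRST(D) = {ε, bool, end}  (via S, R)
FOLLOW(S) includes $ since S is the start symbol.
FOLLOW(S): in R::=S, the suffix after S is empty, so FOLLOW(S) ⊇ FOLLOW(R) = {$, bool, end}; in R::=end S end end, S is followed by end end with FIRST {end}; in D::=S, the suffix after S is empty, so FOLLOW(S) ⊇ FOLLOW(D) = {$, bool, end}. Thus FOLLOW(S) = {$, bool, end}.
FOLLOW(D): in S::=D R bool D (occurrence 1), D is followed by R bool D with FIRST {bool, end}; in S::=D R bool D (occurrence 2), the suffix after D is empty, so FOLLOW(D) ⊇ FOLLOW(S) = {$, bool, end}. Thus FOLLOW(D) = {$, bool, end}.
FOLLOW(R): in S::=D R bool D, R is followed by bool D with FIRST {bool}; in D::=R, the suffix after R is empty, so FOLLOW(R) ⊇ FOLLOW(D) = {$, bool, end}. Thus FOLLOW(R) = {$, bool, end}.

{$, bool, end}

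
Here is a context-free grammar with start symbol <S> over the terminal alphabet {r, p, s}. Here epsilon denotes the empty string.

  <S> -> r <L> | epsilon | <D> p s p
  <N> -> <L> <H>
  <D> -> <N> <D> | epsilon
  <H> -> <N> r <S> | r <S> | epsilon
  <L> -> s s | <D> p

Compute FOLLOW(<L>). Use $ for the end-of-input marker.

FIRST(<S>): from <S>->r <L> we get {r}; from <S>->epsilon we get {epsilon}; from <S>-><D> p s p we get {p, s}. So FIRST(<S>) = {epsilon, p, r, s}.
FIRST(<N>): from <N>-><L> <H> we get {p, s}. So FIRST(<N>) = {p, s}.
FIRST(<D>): from <D>-><N> <D> we get {p, s}; from <D>->epsilon we get {epsilon}. So FIRST(<D>) = {epsilon, p, s}.
FIRST(<H>): from <H>-><N> r <S> we get {p, s}; from <H>->r <S> we get {r}; from <H>->epsilon we get {epsilon}. So FIRST(<H>) = {epsilon, p, r, s}.
FIRST(<L>): from <L>->s s we get {s}; from <L>-><D> p we get {p, s}. So FIRST(<L>) = {p, s}.
FOLLOW(<S>) includes $ since <S> is the start symbol.
FOLLOW(<D>): in <S>-><D> p s p, <D> is followed by p s p with FIRST {p}; in <D>-><N> <D>, the suffix after <D> is empty (adds nothing new); in <L>-><D> p, <D> is followed by p with FIRST {p}. Thus FOLLOW(<D>) = {p}.
FOLLOW(<N>): in <D>-><N> <D>, <N> is followed by <D> with FIRST {epsilon, p, s}; in <D>-><N> <D>, the suffix after <N> is nullable, so FOLLOW(<N>) ⊇ FOLLOW(<D>) = {p}; in <H>-><N> r <S>, <N> is followed by r <S> with FIRST {r}. Thus FOLLOW(<N>) = {p, r, s}.
FOLLOW(<H>): in <N>-><L> <H>, the suffix after <H> is empty, so FOLLOW(<H>) ⊇ FOLLOW(<N>) = {p, r, s}. Thus FOLLOW(<H>) = {p, r, s}.
FOLLOW(<S>): in <H>-><N> r <S>, the suffix after <S> is empty, so FOLLOW(<S>) ⊇ FOLLOW(<H>) = {p, r, s}; in <H>->r <S>, the suffix after <S> is empty, so FOLLOW(<S>) ⊇ FOLLOW(<H>) = {p, r, s}. Thus FOLLOW(<S>) = {$, p, r, s}.
FOLLOW(<L>): in <S>->r <L>, the suffix after <L> is empty, so FOLLOW(<L>) ⊇ FOLLOW(<S>) = {$, p, r, s}; in <N>-><L> <H>, <L> is followed by <H> with FIRST {epsilon, p, r, s}; in <N>-><L> <H>, the suffix after <L> is nullable, so FOLLOW(<L>) ⊇ FOLLOW(<N>) = {p, r, s}. Thus FOLLOW(<L>) = {$, p, r, s}.

{$, p, r, s}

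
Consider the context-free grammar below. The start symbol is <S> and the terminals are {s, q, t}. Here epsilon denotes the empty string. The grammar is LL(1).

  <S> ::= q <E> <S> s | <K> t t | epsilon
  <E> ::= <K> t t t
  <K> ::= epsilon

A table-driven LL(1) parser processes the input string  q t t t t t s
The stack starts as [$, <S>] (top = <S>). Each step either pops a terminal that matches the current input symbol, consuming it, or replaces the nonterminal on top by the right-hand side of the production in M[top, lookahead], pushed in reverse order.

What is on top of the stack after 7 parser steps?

step 1: stack=$ <S>  input=q t t t t t s $  — expand <S> ::= q <E> <S> s
step 2: stack=$ s <S> <E> q  input=q t t t t t s $  — match q
step 3: stack=$ s <S> <E>  input=t t t t t s $  — expand <E> ::= <K> t t t
step 4: stack=$ s <S> t t t <K>  input=t t t t t s $  — expand <K> ::= epsilon
step 5: stack=$ s <S> t t t  input=t t t t t s $  — match t
step 6: stack=$ s <S> t t  input=t t t t s $  — match t
step 7: stack=$ s <S> t  input=t t t s $  — match t
Stack after step 7: $ s <S> (top = <S>).

<S>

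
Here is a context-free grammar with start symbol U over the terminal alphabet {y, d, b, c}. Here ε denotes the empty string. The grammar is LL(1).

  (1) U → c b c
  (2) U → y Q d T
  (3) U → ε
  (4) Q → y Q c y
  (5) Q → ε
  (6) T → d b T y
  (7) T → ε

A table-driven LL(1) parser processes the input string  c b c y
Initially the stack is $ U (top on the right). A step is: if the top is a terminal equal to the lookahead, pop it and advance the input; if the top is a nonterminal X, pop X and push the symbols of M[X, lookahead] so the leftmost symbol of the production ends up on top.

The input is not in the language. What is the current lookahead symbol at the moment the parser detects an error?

y

     Stack    Input      Action
  1  $ U      c b c y $  expand U → c b c
  2  $ c b c  c b c y $  match c
  3  $ c b    b c y $    match b
  4  $ c      c y $      match c
  5  $        y $        error: stack empty but input remains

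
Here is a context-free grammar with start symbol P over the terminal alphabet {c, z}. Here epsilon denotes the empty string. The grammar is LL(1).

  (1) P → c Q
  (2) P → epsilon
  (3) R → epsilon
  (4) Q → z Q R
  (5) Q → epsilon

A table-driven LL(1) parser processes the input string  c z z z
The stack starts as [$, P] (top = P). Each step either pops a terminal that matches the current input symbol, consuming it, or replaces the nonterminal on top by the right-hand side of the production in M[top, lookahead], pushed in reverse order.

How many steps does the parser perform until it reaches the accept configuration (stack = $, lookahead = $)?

12

step 1: stack=$ P  input=c z z z $  — expand P → c Q
step 2: stack=$ Q c  input=c z z z $  — match c
step 3: stack=$ Q  input=z z z $  — expand Q → z Q R
step 4: stack=$ R Q z  input=z z z $  — match z
step 5: stack=$ R Q  input=z z $  — expand Q → z Q R
step 6: stack=$ R R Q z  input=z z $  — match z
step 7: stack=$ R R Q  input=z $  — expand Q → z Q R
step 8: stack=$ R R R Q z  input=z $  — match z
step 9: stack=$ R R R Q  input=$  — expand Q → epsilon
step 10: stack=$ R R R  input=$  — expand R → epsilon
step 11: stack=$ R R  input=$  — expand R → epsilon
step 12: stack=$ R  input=$  — expand R → epsilon
Accept reached after 12 steps.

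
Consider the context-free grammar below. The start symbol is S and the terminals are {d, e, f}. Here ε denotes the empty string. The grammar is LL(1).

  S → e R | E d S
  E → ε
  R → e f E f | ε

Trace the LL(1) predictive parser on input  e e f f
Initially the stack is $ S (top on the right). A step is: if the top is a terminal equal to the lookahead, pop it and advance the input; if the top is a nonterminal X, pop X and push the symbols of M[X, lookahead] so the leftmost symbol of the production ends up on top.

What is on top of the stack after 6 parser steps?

f

     Stack      Input      Action
  1  $ S        e e f f $  expand S → e R
  2  $ R e      e e f f $  match e
  3  $ R        e f f $    expand R → e f E f
  4  $ f E f e  e f f $    match e
  5  $ f E f    f f $      match f
  6  $ f E      f $        expand E → ε
Stack after step 6: $ f (top = f).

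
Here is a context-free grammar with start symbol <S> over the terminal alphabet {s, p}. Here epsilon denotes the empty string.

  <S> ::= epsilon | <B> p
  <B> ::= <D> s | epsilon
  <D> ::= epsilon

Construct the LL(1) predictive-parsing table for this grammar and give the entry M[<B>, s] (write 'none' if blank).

FIRST(<D>) = {epsilon}
FIRST(<B>) = {epsilon, s}  (via <D> s)
FIRST(<S>) = {epsilon, p, s}  (via <B> p)
FOLLOW(<S>) includes $ since <S> is the start symbol.
FOLLOW(<B>): in <S>::=<B> p, <B> is followed by p with FIRST {p}. Thus FOLLOW(<B>) = {p}.
For <B> ::= <D> s: FIRST(<D> s) = {s}, so it goes in M[<B>, t] for t ∈ {s}.
For <B> ::= epsilon: FIRST(epsilon) = {epsilon}, so it goes in M[<B>, t] for t ∈ {}; since epsilon ∈ FIRST, also for every t ∈ FOLLOW(<B>) = {p}.

<B> ::= <D> s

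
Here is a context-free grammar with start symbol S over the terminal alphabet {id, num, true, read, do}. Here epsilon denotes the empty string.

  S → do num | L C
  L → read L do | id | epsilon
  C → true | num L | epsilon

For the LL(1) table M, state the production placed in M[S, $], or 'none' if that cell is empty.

S → L C

FIRST(L): from L→read L do we get {read}; from L→id we get {id}; from L→epsilon we get {epsilon}. So FIRST(L) = {epsilon, id, read}.
FIRST(C): from C→true we get {true}; from C→num L we get {num}; from C→epsilon we get {epsilon}. So FIRST(C) = {epsilon, num, true}.
FIRST(S): from S→do num we get {do}; from S→L C we get {epsilon, id, num, read, true}. So FIRST(S) = {epsilon, do, id, num, read, true}.
FOLLOW(S) includes $ since S is the start symbol.
FOLLOW(S): S appears on no right-hand side. Thus FOLLOW(S) = {$}.
For S → do num: FIRST(do num) = {do}, so it goes in M[S, t] for t ∈ {do}.
For S → L C: FIRST(L C) = {epsilon, id, num, read, true}, so it goes in M[S, t] for t ∈ {id, num, read, true}; since epsilon ∈ FIRST, also for every t ∈ FOLLOW(S) = {$}.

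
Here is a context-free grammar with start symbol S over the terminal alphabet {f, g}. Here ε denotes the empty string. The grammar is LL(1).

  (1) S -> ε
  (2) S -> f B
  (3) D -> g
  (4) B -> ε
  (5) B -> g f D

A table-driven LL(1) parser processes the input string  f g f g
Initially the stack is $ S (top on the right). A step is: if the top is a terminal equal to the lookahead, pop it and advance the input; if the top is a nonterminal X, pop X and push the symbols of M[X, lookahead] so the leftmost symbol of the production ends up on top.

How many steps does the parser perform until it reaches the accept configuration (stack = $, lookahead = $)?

step 1: stack=$ S  input=f g f g $  — expand S -> f B
step 2: stack=$ B f  input=f g f g $  — match f
step 3: stack=$ B  input=g f g $  — expand B -> g f D
step 4: stack=$ D f g  input=g f g $  — match g
step 5: stack=$ D f  input=f g $  — match f
step 6: stack=$ D  input=g $  — expand D -> g
step 7: stack=$ g  input=g $  — match g
Accept reached after 7 steps.

7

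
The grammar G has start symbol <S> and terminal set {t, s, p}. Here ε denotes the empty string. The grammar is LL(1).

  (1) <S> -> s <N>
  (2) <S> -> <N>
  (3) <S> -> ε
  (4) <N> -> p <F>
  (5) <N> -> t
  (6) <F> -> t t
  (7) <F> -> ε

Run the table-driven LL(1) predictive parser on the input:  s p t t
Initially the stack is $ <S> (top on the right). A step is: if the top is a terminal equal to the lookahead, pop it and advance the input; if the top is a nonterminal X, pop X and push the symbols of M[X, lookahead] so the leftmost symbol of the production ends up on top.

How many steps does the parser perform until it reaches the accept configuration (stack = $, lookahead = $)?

7

step 1: stack=$ <S>  input=s p t t $  — expand <S> -> s <N>
step 2: stack=$ <N> s  input=s p t t $  — match s
step 3: stack=$ <N>  input=p t t $  — expand <N> -> p <F>
step 4: stack=$ <F> p  input=p t t $  — match p
step 5: stack=$ <F>  input=t t $  — expand <F> -> t t
step 6: stack=$ t t  input=t t $  — match t
step 7: stack=$ t  input=t $  — match t
Accept reached after 7 steps.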